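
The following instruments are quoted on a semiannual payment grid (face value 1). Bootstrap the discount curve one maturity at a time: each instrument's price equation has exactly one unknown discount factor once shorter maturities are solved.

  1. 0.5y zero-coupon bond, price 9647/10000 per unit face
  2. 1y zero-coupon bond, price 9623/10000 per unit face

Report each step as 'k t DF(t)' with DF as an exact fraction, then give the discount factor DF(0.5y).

1 1/2 9647/10000
2 1 9623/10000
DF(0.5y) = 9647/10000 ≈ 0.964700

step 1 [0.5y] zero: DF = P = 9647/10000 ≈ 0.964700
step 2 [1y] zero: DF = P = 9623/10000 ≈ 0.962300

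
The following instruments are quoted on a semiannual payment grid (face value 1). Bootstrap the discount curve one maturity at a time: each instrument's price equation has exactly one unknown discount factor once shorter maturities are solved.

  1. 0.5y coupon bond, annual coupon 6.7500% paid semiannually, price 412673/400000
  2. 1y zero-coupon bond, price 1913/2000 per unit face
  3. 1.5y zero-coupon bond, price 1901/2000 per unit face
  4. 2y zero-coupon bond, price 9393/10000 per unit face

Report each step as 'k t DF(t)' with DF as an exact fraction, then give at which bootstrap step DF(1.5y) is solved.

step 1 [0.5y] bond c/2=27/800: DF=(412673/400000 − 27/800·(0))/(1+27/800) = 499/500 ≈ 0.998000
step 2 [1y] zero: DF = P = 1913/2000 ≈ 0.956500
step 3 [1.5y] zero: DF = P = 1901/2000 ≈ 0.950500
step 4 [2y] zero: DF = P = 9393/10000 ≈ 0.939300

1 1/2 499/500
2 1 1913/2000
3 3/2 1901/2000
4 2 9393/10000
DF(1.5y) is solved at step 3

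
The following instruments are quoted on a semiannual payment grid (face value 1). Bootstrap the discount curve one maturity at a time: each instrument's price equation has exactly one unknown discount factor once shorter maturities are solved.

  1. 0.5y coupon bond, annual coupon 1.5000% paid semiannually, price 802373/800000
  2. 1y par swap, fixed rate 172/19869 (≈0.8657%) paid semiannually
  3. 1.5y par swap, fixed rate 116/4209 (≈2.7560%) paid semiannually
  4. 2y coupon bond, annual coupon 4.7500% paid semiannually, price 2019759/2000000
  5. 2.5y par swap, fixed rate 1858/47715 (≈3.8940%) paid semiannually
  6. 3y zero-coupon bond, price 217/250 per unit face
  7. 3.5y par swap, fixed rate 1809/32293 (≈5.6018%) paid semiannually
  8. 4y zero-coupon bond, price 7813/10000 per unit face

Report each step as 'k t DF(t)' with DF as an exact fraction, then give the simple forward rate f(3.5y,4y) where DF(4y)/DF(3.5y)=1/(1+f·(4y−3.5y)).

1 1/2 1991/2000
2 1 4957/5000
3 3/2 4797/5000
4 2 9181/10000
5 5/2 9071/10000
6 3 217/250
7 7/2 8191/10000
8 4 7813/10000
f(3.5y,4y) = ((8191/10000)/(7813/10000) − 1)/(1/2) = 756/7813 ≈ 9.6762%

step 1 [0.5y] bond c/2=3/400: DF=(802373/800000 − 3/400·(0))/(1+3/400) = 1991/2000 ≈ 0.995500
step 2 [1y] swap r/2=86/19869: DF=(1 − 86/19869·(0.995500))/(1+86/19869) = 4957/5000 ≈ 0.991400
step 3 [1.5y] swap r/2=58/4209: DF=(1 − 58/4209·(0.995500+0.991400))/(1+58/4209) = 4797/5000 ≈ 0.959400
step 4 [2y] bond c/2=19/800: DF=(2019759/2000000 − 19/800·(0.995500+0.991400+0.959400))/(1+19/800) = 9181/10000 ≈ 0.918100
step 5 [2.5y] swap r/2=929/47715: DF=(1 − 929/47715·(0.995500+0.991400+0.959400+0.918100))/(1+929/47715) = 9071/10000 ≈ 0.907100
step 6 [3y] zero: DF = P = 217/250 ≈ 0.868000
step 7 [3.5y] swap r/2=1809/64586: DF=(1 − 1809/64586·(0.995500+0.991400+0.959400+0.918100+0.907100+0.868000))/(1+1809/64586) = 8191/10000 ≈ 0.819100
step 8 [4y] zero: DF = P = 7813/10000 ≈ 0.781300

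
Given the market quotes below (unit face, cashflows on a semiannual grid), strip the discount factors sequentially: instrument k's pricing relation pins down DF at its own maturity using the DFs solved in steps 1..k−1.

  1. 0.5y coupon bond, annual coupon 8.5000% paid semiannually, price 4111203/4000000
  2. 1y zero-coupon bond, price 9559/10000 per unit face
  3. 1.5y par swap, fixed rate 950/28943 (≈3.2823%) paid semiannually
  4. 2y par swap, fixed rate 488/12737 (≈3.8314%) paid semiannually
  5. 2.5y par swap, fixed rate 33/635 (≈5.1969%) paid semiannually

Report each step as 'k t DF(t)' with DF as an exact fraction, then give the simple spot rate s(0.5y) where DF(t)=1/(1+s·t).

1 1/2 9859/10000
2 1 9559/10000
3 3/2 381/400
4 2 2317/2500
5 5/2 8779/10000
s(0.5y) = (1/(9859/10000) − 1)/(1/2) = 282/9859 ≈ 2.8603%

step 1 [0.5y] bond c/2=17/400: DF=(4111203/4000000 − 17/400·(0))/(1+17/400) = 9859/10000 ≈ 0.985900
step 2 [1y] zero: DF = P = 9559/10000 ≈ 0.955900
step 3 [1.5y] swap r/2=475/28943: DF=(1 − 475/28943·(0.985900+0.955900))/(1+475/28943) = 381/400 ≈ 0.952500
step 4 [2y] swap r/2=244/12737: DF=(1 − 244/12737·(0.985900+0.955900+0.952500))/(1+244/12737) = 2317/2500 ≈ 0.926800
step 5 [2.5y] swap r/2=33/1270: DF=(1 − 33/1270·(0.985900+0.955900+0.952500+0.926800))/(1+33/1270) = 8779/10000 ≈ 0.877900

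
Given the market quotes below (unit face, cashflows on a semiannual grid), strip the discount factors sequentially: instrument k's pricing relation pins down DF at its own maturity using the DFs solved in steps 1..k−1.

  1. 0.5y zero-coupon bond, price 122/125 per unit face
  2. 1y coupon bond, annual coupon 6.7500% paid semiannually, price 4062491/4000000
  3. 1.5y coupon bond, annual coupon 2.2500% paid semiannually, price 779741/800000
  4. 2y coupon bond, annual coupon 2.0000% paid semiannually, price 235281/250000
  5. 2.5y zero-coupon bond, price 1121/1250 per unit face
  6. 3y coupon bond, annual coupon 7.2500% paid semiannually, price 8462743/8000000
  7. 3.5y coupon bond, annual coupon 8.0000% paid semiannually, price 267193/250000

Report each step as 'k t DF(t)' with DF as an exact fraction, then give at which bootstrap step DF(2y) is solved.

step 1 [0.5y] zero: DF = P = 122/125 ≈ 0.976000
step 2 [1y] bond c/2=27/800: DF=(4062491/4000000 − 27/800·(0.976000))/(1+27/800) = 4753/5000 ≈ 0.950600
step 3 [1.5y] bond c/2=9/800: DF=(779741/800000 − 9/800·(0.976000+0.950600))/(1+9/800) = 589/625 ≈ 0.942400
step 4 [2y] bond c/2=1/100: DF=(235281/250000 − 1/100·(0.976000+0.950600+0.942400))/(1+1/100) = 4517/5000 ≈ 0.903400
step 5 [2.5y] zero: DF = P = 1121/1250 ≈ 0.896800
step 6 [3y] bond c/2=29/800: DF=(8462743/8000000 − 29/800·(0.976000+0.950600+0.942400+0.903400+0.896800))/(1+29/800) = 343/400 ≈ 0.857500
step 7 [3.5y] bond c/2=1/25: DF=(267193/250000 − 1/25·(0.976000+0.950600+0.942400+0.903400+0.896800+0.857500))/(1+1/25) = 8151/10000 ≈ 0.815100

1 1/2 122/125
2 1 4753/5000
3 3/2 589/625
4 2 4517/5000
5 5/2 1121/1250
6 3 343/400
7 7/2 8151/10000
DF(2y) is solved at step 4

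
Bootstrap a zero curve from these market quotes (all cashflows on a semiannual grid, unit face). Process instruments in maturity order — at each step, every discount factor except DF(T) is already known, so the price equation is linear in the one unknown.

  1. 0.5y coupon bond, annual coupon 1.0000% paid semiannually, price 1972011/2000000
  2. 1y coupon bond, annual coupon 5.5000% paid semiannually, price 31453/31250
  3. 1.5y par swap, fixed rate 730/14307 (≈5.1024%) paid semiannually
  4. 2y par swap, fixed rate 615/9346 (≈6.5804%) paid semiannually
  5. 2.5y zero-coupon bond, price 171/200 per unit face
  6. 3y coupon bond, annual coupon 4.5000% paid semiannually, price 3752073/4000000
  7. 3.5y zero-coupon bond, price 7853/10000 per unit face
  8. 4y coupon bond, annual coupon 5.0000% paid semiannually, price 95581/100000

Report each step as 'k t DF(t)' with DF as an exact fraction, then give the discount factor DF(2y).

1 1/2 9811/10000
2 1 9533/10000
3 3/2 927/1000
4 2 877/1000
5 5/2 171/200
6 3 8163/10000
7 7/2 7853/10000
8 4 3907/5000
DF(2y) = 877/1000 ≈ 0.877000

step 1 [0.5y] bond c/2=1/200: DF=(1972011/2000000 − 1/200·(0))/(1+1/200) = 9811/10000 ≈ 0.981100
step 2 [1y] bond c/2=11/400: DF=(31453/31250 − 11/400·(0.981100))/(1+11/400) = 9533/10000 ≈ 0.953300
step 3 [1.5y] swap r/2=365/14307: DF=(1 − 365/14307·(0.981100+0.953300))/(1+365/14307) = 927/1000 ≈ 0.927000
step 4 [2y] swap r/2=615/18692: DF=(1 − 615/18692·(0.981100+0.953300+0.927000))/(1+615/18692) = 877/1000 ≈ 0.877000
step 5 [2.5y] zero: DF = P = 171/200 ≈ 0.855000
step 6 [3y] bond c/2=9/400: DF=(3752073/4000000 − 9/400·(0.981100+0.953300+0.927000+0.877000+0.855000))/(1+9/400) = 8163/10000 ≈ 0.816300
step 7 [3.5y] zero: DF = P = 7853/10000 ≈ 0.785300
step 8 [4y] bond c/2=1/40: DF=(95581/100000 − 1/40·(0.981100+0.953300+0.927000+0.877000+0.855000+0.816300+0.785300))/(1+1/40) = 3907/5000 ≈ 0.781400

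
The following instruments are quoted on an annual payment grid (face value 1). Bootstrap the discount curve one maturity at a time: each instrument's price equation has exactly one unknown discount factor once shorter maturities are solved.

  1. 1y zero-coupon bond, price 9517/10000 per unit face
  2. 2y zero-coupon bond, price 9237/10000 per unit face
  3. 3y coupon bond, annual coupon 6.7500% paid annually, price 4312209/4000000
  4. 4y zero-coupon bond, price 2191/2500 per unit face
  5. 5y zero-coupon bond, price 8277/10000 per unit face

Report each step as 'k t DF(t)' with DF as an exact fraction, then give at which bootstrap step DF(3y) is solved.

step 1 [1y] zero: DF = P = 9517/10000 ≈ 0.951700
step 2 [2y] zero: DF = P = 9237/10000 ≈ 0.923700
step 3 [3y] bond c/1=27/400: DF=(4312209/4000000 − 27/400·(0.951700+0.923700))/(1+27/400) = 8913/10000 ≈ 0.891300
step 4 [4y] zero: DF = P = 2191/2500 ≈ 0.876400
step 5 [5y] zero: DF = P = 8277/10000 ≈ 0.827700

1 1 9517/10000
2 2 9237/10000
3 3 8913/10000
4 4 2191/2500
5 5 8277/10000
DF(3y) is solved at step 3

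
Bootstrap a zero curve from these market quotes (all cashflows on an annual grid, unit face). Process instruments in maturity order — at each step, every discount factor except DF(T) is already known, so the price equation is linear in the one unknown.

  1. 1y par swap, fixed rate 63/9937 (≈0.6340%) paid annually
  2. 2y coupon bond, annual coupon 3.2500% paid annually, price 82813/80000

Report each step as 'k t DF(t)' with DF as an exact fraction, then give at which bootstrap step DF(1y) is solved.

step 1 [1y] swap r/1=63/9937: DF=(1 − 63/9937·(0))/(1+63/9937) = 9937/10000 ≈ 0.993700
step 2 [2y] bond c/1=13/400: DF=(82813/80000 − 13/400·(0.993700))/(1+13/400) = 9713/10000 ≈ 0.971300

1 1 9937/10000
2 2 9713/10000
DF(1y) is solved at step 1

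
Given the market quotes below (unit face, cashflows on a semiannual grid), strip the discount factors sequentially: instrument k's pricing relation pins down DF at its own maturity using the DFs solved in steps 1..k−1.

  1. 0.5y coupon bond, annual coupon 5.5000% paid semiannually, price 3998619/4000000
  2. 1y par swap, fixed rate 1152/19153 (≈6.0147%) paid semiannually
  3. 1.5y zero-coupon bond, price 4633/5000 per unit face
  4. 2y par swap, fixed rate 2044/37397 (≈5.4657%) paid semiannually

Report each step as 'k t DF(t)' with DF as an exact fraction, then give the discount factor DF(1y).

1 1/2 9729/10000
2 1 589/625
3 3/2 4633/5000
4 2 4489/5000
DF(1y) = 589/625 ≈ 0.942400

step 1 [0.5y] bond c/2=11/400: DF=(3998619/4000000 − 11/400·(0))/(1+11/400) = 9729/10000 ≈ 0.972900
step 2 [1y] swap r/2=576/19153: DF=(1 − 576/19153·(0.972900))/(1+576/19153) = 589/625 ≈ 0.942400
step 3 [1.5y] zero: DF = P = 4633/5000 ≈ 0.926600
step 4 [2y] swap r/2=1022/37397: DF=(1 − 1022/37397·(0.972900+0.942400+0.926600))/(1+1022/37397) = 4489/5000 ≈ 0.897800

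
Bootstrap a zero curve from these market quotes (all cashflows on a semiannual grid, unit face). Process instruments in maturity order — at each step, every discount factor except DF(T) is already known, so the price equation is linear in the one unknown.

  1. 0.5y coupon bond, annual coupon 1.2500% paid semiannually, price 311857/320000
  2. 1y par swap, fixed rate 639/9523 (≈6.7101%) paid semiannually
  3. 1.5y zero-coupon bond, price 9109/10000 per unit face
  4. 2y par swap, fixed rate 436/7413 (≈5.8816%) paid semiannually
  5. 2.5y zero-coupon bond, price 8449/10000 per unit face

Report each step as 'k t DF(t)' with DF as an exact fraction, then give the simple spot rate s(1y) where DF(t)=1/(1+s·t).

1 1/2 1937/2000
2 1 9361/10000
3 3/2 9109/10000
4 2 891/1000
5 5/2 8449/10000
s(1y) = (1/(9361/10000) − 1)/(1) = 639/9361 ≈ 6.8262%

step 1 [0.5y] bond c/2=1/160: DF=(311857/320000 − 1/160·(0))/(1+1/160) = 1937/2000 ≈ 0.968500
step 2 [1y] swap r/2=639/19046: DF=(1 − 639/19046·(0.968500))/(1+639/19046) = 9361/10000 ≈ 0.936100
step 3 [1.5y] zero: DF = P = 9109/10000 ≈ 0.910900
step 4 [2y] swap r/2=218/7413: DF=(1 − 218/7413·(0.968500+0.936100+0.910900))/(1+218/7413) = 891/1000 ≈ 0.891000
step 5 [2.5y] zero: DF = P = 8449/10000 ≈ 0.844900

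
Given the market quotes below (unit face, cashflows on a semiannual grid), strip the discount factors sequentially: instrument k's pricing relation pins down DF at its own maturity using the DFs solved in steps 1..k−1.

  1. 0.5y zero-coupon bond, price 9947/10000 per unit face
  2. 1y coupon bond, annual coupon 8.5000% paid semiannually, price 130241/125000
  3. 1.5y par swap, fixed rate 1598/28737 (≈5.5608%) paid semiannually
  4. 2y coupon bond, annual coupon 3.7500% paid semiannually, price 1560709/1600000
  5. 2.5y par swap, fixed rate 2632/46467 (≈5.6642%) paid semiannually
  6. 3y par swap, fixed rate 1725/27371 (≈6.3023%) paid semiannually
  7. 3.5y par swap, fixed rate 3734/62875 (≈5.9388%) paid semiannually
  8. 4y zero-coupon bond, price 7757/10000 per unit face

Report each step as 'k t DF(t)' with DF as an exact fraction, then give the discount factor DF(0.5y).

1 1/2 9947/10000
2 1 9589/10000
3 3/2 9201/10000
4 2 4523/5000
5 5/2 2171/2500
6 3 331/400
7 7/2 8133/10000
8 4 7757/10000
DF(0.5y) = 9947/10000 ≈ 0.994700

step 1 [0.5y] zero: DF = P = 9947/10000 ≈ 0.994700
step 2 [1y] bond c/2=17/400: DF=(130241/125000 − 17/400·(0.994700))/(1+17/400) = 9589/10000 ≈ 0.958900
step 3 [1.5y] swap r/2=799/28737: DF=(1 − 799/28737·(0.994700+0.958900))/(1+799/28737) = 9201/10000 ≈ 0.920100
step 4 [2y] bond c/2=3/160: DF=(1560709/1600000 − 3/160·(0.994700+0.958900+0.920100))/(1+3/160) = 4523/5000 ≈ 0.904600
step 5 [2.5y] swap r/2=1316/46467: DF=(1 − 1316/46467·(0.994700+0.958900+0.920100+0.904600))/(1+1316/46467) = 2171/2500 ≈ 0.868400
step 6 [3y] swap r/2=1725/54742: DF=(1 − 1725/54742·(0.994700+0.958900+0.920100+0.904600+0.868400))/(1+1725/54742) = 331/400 ≈ 0.827500
step 7 [3.5y] swap r/2=1867/62875: DF=(1 − 1867/62875·(0.994700+0.958900+0.920100+0.904600+0.868400+0.827500))/(1+1867/62875) = 8133/10000 ≈ 0.813300
step 8 [4y] zero: DF = P = 7757/10000 ≈ 0.775700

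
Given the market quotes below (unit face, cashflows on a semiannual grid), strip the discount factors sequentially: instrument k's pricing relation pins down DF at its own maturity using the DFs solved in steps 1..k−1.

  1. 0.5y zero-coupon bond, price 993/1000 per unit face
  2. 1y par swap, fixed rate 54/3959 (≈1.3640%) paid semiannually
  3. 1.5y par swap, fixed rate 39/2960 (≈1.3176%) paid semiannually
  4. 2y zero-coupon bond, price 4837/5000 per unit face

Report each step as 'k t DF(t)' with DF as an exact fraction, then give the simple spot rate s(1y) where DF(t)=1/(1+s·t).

step 1 [0.5y] zero: DF = P = 993/1000 ≈ 0.993000
step 2 [1y] swap r/2=27/3959: DF=(1 − 27/3959·(0.993000))/(1+27/3959) = 1973/2000 ≈ 0.986500
step 3 [1.5y] swap r/2=39/5920: DF=(1 − 39/5920·(0.993000+0.986500))/(1+39/5920) = 1961/2000 ≈ 0.980500
step 4 [2y] zero: DF = P = 4837/5000 ≈ 0.967400

1 1/2 993/1000
2 1 1973/2000
3 3/2 1961/2000
4 2 4837/5000
s(1y) = (1/(1973/2000) − 1)/(1) = 27/1973 ≈ 1.3685%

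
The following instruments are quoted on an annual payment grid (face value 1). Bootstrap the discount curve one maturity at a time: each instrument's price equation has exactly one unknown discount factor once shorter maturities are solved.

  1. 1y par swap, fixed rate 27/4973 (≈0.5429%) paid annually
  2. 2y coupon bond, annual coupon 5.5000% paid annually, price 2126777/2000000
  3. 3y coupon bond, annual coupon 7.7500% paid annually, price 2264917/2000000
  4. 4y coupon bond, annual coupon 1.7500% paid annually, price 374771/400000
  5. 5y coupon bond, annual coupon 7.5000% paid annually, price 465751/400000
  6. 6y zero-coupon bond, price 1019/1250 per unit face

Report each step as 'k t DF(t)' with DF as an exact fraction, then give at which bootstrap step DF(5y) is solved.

step 1 [1y] swap r/1=27/4973: DF=(1 − 27/4973·(0))/(1+27/4973) = 4973/5000 ≈ 0.994600
step 2 [2y] bond c/1=11/200: DF=(2126777/2000000 − 11/200·(0.994600))/(1+11/200) = 9561/10000 ≈ 0.956100
step 3 [3y] bond c/1=31/400: DF=(2264917/2000000 − 31/400·(0.994600+0.956100))/(1+31/400) = 9107/10000 ≈ 0.910700
step 4 [4y] bond c/1=7/400: DF=(374771/400000 − 7/400·(0.994600+0.956100+0.910700))/(1+7/400) = 2179/2500 ≈ 0.871600
step 5 [5y] bond c/1=3/40: DF=(465751/400000 − 3/40·(0.994600+0.956100+0.910700+0.871600))/(1+3/40) = 8227/10000 ≈ 0.822700
step 6 [6y] zero: DF = P = 1019/1250 ≈ 0.815200

1 1 4973/5000
2 2 9561/10000
3 3 9107/10000
4 4 2179/2500
5 5 8227/10000
6 6 1019/1250
DF(5y) is solved at step 5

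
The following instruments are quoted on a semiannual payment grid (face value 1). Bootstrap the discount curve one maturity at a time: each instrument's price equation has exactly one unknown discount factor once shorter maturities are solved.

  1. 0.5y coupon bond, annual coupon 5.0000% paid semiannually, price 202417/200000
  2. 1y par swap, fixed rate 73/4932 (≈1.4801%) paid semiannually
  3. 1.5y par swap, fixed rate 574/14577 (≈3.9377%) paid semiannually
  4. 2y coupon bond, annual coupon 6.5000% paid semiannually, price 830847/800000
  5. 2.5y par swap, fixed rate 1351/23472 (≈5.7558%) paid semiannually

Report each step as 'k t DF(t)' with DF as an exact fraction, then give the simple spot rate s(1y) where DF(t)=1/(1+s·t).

step 1 [0.5y] bond c/2=1/40: DF=(202417/200000 − 1/40·(0))/(1+1/40) = 4937/5000 ≈ 0.987400
step 2 [1y] swap r/2=73/9864: DF=(1 − 73/9864·(0.987400))/(1+73/9864) = 4927/5000 ≈ 0.985400
step 3 [1.5y] swap r/2=287/14577: DF=(1 − 287/14577·(0.987400+0.985400))/(1+287/14577) = 4713/5000 ≈ 0.942600
step 4 [2y] bond c/2=13/400: DF=(830847/800000 − 13/400·(0.987400+0.985400+0.942600))/(1+13/400) = 9141/10000 ≈ 0.914100
step 5 [2.5y] swap r/2=1351/46944: DF=(1 − 1351/46944·(0.987400+0.985400+0.942600+0.914100))/(1+1351/46944) = 8649/10000 ≈ 0.864900

1 1/2 4937/5000
2 1 4927/5000
3 3/2 4713/5000
4 2 9141/10000
5 5/2 8649/10000
s(1y) = (1/(4927/5000) − 1)/(1) = 73/4927 ≈ 1.4816%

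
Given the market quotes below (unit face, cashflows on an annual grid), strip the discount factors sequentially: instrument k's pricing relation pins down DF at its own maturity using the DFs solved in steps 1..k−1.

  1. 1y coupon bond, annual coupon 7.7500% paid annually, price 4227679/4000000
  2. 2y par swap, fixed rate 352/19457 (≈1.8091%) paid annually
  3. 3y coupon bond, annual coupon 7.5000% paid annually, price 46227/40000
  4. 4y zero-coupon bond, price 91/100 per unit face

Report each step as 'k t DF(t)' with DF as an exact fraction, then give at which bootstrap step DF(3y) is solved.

1 1 9809/10000
2 2 603/625
3 3 9393/10000
4 4 91/100
DF(3y) is solved at step 3

step 1 [1y] bond c/1=31/400: DF=(4227679/4000000 − 31/400·(0))/(1+31/400) = 9809/10000 ≈ 0.980900
step 2 [2y] swap r/1=352/19457: DF=(1 − 352/19457·(0.980900))/(1+352/19457) = 603/625 ≈ 0.964800
step 3 [3y] bond c/1=3/40: DF=(46227/40000 − 3/40·(0.980900+0.964800))/(1+3/40) = 9393/10000 ≈ 0.939300
step 4 [4y] zero: DF = P = 91/100 ≈ 0.910000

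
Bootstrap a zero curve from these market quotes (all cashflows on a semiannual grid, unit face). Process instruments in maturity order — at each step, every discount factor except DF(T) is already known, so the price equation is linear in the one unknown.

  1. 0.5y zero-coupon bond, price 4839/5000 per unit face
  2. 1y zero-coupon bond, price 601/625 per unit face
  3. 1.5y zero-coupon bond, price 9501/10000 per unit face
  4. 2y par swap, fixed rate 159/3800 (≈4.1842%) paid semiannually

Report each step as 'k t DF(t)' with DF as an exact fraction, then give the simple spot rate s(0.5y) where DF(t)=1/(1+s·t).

step 1 [0.5y] zero: DF = P = 4839/5000 ≈ 0.967800
step 2 [1y] zero: DF = P = 601/625 ≈ 0.961600
step 3 [1.5y] zero: DF = P = 9501/10000 ≈ 0.950100
step 4 [2y] swap r/2=159/7600: DF=(1 − 159/7600·(0.967800+0.961600+0.950100))/(1+159/7600) = 1841/2000 ≈ 0.920500

1 1/2 4839/5000
2 1 601/625
3 3/2 9501/10000
4 2 1841/2000
s(0.5y) = (1/(4839/5000) − 1)/(1/2) = 322/4839 ≈ 6.6543%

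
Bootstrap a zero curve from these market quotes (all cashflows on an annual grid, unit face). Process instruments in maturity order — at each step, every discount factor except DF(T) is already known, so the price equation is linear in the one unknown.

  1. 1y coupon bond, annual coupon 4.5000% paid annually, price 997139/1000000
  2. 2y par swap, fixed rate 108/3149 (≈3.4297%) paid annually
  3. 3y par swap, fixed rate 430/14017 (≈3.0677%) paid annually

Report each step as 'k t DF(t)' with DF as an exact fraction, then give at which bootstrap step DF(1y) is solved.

step 1 [1y] bond c/1=9/200: DF=(997139/1000000 − 9/200·(0))/(1+9/200) = 4771/5000 ≈ 0.954200
step 2 [2y] swap r/1=108/3149: DF=(1 − 108/3149·(0.954200))/(1+108/3149) = 1169/1250 ≈ 0.935200
step 3 [3y] swap r/1=430/14017: DF=(1 − 430/14017·(0.954200+0.935200))/(1+430/14017) = 457/500 ≈ 0.914000

1 1 4771/5000
2 2 1169/1250
3 3 457/500
DF(1y) is solved at step 1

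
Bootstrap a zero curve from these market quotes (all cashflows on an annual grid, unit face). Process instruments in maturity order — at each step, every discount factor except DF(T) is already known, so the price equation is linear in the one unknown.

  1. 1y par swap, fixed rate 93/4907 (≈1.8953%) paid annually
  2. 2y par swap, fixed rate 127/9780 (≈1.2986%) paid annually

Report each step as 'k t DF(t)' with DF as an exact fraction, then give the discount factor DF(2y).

1 1 4907/5000
2 2 4873/5000
DF(2y) = 4873/5000 ≈ 0.974600

step 1 [1y] swap r/1=93/4907: DF=(1 − 93/4907·(0))/(1+93/4907) = 4907/5000 ≈ 0.981400
step 2 [2y] swap r/1=127/9780: DF=(1 − 127/9780·(0.981400))/(1+127/9780) = 4873/5000 ≈ 0.974600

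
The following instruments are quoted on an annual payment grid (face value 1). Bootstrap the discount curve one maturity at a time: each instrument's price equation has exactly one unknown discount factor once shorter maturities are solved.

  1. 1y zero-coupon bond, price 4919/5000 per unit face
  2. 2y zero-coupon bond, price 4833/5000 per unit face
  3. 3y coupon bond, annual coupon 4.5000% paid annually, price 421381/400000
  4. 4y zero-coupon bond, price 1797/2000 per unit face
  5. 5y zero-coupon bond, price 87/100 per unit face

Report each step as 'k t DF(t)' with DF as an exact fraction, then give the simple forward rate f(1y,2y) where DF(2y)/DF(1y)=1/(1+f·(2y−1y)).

1 1 4919/5000
2 2 4833/5000
3 3 9241/10000
4 4 1797/2000
5 5 87/100
f(1y,2y) = ((4919/5000)/(4833/5000) − 1)/(1) = 86/4833 ≈ 1.7794%

step 1 [1y] zero: DF = P = 4919/5000 ≈ 0.983800
step 2 [2y] zero: DF = P = 4833/5000 ≈ 0.966600
step 3 [3y] bond c/1=9/200: DF=(421381/400000 − 9/200·(0.983800+0.966600))/(1+9/200) = 9241/10000 ≈ 0.924100
step 4 [4y] zero: DF = P = 1797/2000 ≈ 0.898500
step 5 [5y] zero: DF = P = 87/100 ≈ 0.870000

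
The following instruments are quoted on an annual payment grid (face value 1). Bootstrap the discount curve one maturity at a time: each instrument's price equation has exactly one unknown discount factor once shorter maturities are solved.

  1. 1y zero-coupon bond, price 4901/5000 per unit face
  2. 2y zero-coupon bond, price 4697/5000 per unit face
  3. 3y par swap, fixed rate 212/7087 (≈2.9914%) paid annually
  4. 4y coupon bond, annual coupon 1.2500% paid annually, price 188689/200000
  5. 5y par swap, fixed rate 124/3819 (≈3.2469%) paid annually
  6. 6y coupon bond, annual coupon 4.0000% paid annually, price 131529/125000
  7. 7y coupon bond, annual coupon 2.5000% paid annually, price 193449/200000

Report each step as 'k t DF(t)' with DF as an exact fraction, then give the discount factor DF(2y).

1 1 4901/5000
2 2 4697/5000
3 3 572/625
4 4 1121/1250
5 5 532/625
6 6 1671/2000
7 7 1623/2000
DF(2y) = 4697/5000 ≈ 0.939400

step 1 [1y] zero: DF = P = 4901/5000 ≈ 0.980200
step 2 [2y] zero: DF = P = 4697/5000 ≈ 0.939400
step 3 [3y] swap r/1=212/7087: DF=(1 − 212/7087·(0.980200+0.939400))/(1+212/7087) = 572/625 ≈ 0.915200
step 4 [4y] bond c/1=1/80: DF=(188689/200000 − 1/80·(0.980200+0.939400+0.915200))/(1+1/80) = 1121/1250 ≈ 0.896800
step 5 [5y] swap r/1=124/3819: DF=(1 − 124/3819·(0.980200+0.939400+0.915200+0.896800))/(1+124/3819) = 532/625 ≈ 0.851200
step 6 [6y] bond c/1=1/25: DF=(131529/125000 − 1/25·(0.980200+0.939400+0.915200+0.896800+0.851200))/(1+1/25) = 1671/2000 ≈ 0.835500
step 7 [7y] bond c/1=1/40: DF=(193449/200000 − 1/40·(0.980200+0.939400+0.915200+0.896800+0.851200+0.835500))/(1+1/40) = 1623/2000 ≈ 0.811500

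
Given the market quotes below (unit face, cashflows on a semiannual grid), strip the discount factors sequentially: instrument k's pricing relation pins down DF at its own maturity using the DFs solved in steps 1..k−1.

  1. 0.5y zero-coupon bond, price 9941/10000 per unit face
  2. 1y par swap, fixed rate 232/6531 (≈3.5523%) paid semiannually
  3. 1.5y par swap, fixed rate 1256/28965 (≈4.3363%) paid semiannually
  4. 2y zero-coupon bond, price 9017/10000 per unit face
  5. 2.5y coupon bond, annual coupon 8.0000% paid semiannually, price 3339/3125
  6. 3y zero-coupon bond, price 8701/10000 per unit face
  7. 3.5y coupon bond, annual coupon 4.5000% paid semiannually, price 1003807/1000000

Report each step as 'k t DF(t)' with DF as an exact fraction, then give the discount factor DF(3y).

1 1/2 9941/10000
2 1 2413/2500
3 3/2 2343/2500
4 2 9017/10000
5 5/2 8813/10000
6 3 8701/10000
7 7/2 2149/2500
DF(3y) = 8701/10000 ≈ 0.870100

step 1 [0.5y] zero: DF = P = 9941/10000 ≈ 0.994100
step 2 [1y] swap r/2=116/6531: DF=(1 − 116/6531·(0.994100))/(1+116/6531) = 2413/2500 ≈ 0.965200
step 3 [1.5y] swap r/2=628/28965: DF=(1 − 628/28965·(0.994100+0.965200))/(1+628/28965) = 2343/2500 ≈ 0.937200
step 4 [2y] zero: DF = P = 9017/10000 ≈ 0.901700
step 5 [2.5y] bond c/2=1/25: DF=(3339/3125 − 1/25·(0.994100+0.965200+0.937200+0.901700))/(1+1/25) = 8813/10000 ≈ 0.881300
step 6 [3y] zero: DF = P = 8701/10000 ≈ 0.870100
step 7 [3.5y] bond c/2=9/400: DF=(1003807/1000000 − 9/400·(0.994100+0.965200+0.937200+0.901700+0.881300+0.870100))/(1+9/400) = 2149/2500 ≈ 0.859600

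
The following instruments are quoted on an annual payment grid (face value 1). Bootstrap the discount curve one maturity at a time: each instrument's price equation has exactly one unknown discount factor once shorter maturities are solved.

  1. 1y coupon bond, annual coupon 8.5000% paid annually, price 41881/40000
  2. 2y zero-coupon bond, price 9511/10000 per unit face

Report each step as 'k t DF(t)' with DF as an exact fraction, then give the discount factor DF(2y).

1 1 193/200
2 2 9511/10000
DF(2y) = 9511/10000 ≈ 0.951100

step 1 [1y] bond c/1=17/200: DF=(41881/40000 − 17/200·(0))/(1+17/200) = 193/200 ≈ 0.965000
step 2 [2y] zero: DF = P = 9511/10000 ≈ 0.951100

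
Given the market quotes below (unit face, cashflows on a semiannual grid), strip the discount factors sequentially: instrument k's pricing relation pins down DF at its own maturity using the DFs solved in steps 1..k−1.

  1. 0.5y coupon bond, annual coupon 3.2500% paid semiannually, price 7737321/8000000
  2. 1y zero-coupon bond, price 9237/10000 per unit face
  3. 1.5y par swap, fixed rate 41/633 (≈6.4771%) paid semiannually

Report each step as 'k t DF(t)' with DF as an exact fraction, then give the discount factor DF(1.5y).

step 1 [0.5y] bond c/2=13/800: DF=(7737321/8000000 − 13/800·(0))/(1+13/800) = 9517/10000 ≈ 0.951700
step 2 [1y] zero: DF = P = 9237/10000 ≈ 0.923700
step 3 [1.5y] swap r/2=41/1266: DF=(1 − 41/1266·(0.951700+0.923700))/(1+41/1266) = 4549/5000 ≈ 0.909800

1 1/2 9517/10000
2 1 9237/10000
3 3/2 4549/5000
DF(1.5y) = 4549/5000 ≈ 0.909800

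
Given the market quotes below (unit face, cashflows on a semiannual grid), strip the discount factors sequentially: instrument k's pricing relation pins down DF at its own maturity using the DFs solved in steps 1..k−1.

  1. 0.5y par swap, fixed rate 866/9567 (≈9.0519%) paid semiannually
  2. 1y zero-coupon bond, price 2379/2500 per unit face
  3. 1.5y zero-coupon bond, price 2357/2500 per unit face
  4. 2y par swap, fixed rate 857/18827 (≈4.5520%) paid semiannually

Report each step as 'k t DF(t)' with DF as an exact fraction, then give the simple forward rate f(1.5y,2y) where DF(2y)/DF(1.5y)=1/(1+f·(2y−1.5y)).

1 1/2 9567/10000
2 1 2379/2500
3 3/2 2357/2500
4 2 9143/10000
f(1.5y,2y) = ((2357/2500)/(9143/10000) − 1)/(1/2) = 570/9143 ≈ 6.2343%

step 1 [0.5y] swap r/2=433/9567: DF=(1 − 433/9567·(0))/(1+433/9567) = 9567/10000 ≈ 0.956700
step 2 [1y] zero: DF = P = 2379/2500 ≈ 0.951600
step 3 [1.5y] zero: DF = P = 2357/2500 ≈ 0.942800
step 4 [2y] swap r/2=857/37654: DF=(1 − 857/37654·(0.956700+0.951600+0.942800))/(1+857/37654) = 9143/10000 ≈ 0.914300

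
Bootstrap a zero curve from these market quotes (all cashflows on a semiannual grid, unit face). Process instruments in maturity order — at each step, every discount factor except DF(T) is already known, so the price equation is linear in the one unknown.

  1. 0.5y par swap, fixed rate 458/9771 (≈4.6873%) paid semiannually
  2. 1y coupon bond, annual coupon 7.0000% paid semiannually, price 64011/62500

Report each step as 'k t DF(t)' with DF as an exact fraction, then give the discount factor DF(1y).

step 1 [0.5y] swap r/2=229/9771: DF=(1 − 229/9771·(0))/(1+229/9771) = 9771/10000 ≈ 0.977100
step 2 [1y] bond c/2=7/200: DF=(64011/62500 − 7/200·(0.977100))/(1+7/200) = 1913/2000 ≈ 0.956500

1 1/2 9771/10000
2 1 1913/2000
DF(1y) = 1913/2000 ≈ 0.956500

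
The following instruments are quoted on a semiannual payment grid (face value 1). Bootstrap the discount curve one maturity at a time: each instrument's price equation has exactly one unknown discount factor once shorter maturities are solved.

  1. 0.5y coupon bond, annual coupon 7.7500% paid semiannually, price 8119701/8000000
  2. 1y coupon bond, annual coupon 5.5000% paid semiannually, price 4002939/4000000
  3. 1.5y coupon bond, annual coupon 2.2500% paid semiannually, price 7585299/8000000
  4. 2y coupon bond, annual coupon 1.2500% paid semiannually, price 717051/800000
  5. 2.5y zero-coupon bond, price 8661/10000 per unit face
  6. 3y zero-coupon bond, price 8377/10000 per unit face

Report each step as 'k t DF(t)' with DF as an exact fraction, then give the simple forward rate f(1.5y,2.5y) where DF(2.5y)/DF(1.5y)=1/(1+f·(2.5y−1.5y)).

step 1 [0.5y] bond c/2=31/800: DF=(8119701/8000000 − 31/800·(0))/(1+31/800) = 9771/10000 ≈ 0.977100
step 2 [1y] bond c/2=11/400: DF=(4002939/4000000 − 11/400·(0.977100))/(1+11/400) = 4739/5000 ≈ 0.947800
step 3 [1.5y] bond c/2=9/800: DF=(7585299/8000000 − 9/800·(0.977100+0.947800))/(1+9/800) = 4581/5000 ≈ 0.916200
step 4 [2y] bond c/2=1/160: DF=(717051/800000 − 1/160·(0.977100+0.947800+0.916200))/(1+1/160) = 8731/10000 ≈ 0.873100
step 5 [2.5y] zero: DF = P = 8661/10000 ≈ 0.866100
step 6 [3y] zero: DF = P = 8377/10000 ≈ 0.837700

1 1/2 9771/10000
2 1 4739/5000
3 3/2 4581/5000
4 2 8731/10000
5 5/2 8661/10000
6 3 8377/10000
f(1.5y,2.5y) = ((4581/5000)/(8661/10000) − 1)/(1) = 167/2887 ≈ 5.7846%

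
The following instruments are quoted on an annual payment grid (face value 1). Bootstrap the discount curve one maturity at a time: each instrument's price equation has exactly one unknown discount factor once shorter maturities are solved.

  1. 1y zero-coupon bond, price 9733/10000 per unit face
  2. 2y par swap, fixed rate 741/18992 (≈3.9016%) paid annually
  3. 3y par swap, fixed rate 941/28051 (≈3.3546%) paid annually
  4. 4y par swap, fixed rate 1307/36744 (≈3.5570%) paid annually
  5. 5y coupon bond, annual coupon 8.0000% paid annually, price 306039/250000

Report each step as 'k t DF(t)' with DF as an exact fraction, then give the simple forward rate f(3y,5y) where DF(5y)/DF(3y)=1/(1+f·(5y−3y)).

1 1 9733/10000
2 2 9259/10000
3 3 9059/10000
4 4 8693/10000
5 5 8613/10000
f(3y,5y) = ((9059/10000)/(8613/10000) − 1)/(2) = 223/8613 ≈ 2.5891%

step 1 [1y] zero: DF = P = 9733/10000 ≈ 0.973300
step 2 [2y] swap r/1=741/18992: DF=(1 − 741/18992·(0.973300))/(1+741/18992) = 9259/10000 ≈ 0.925900
step 3 [3y] swap r/1=941/28051: DF=(1 − 941/28051·(0.973300+0.925900))/(1+941/28051) = 9059/10000 ≈ 0.905900
step 4 [4y] swap r/1=1307/36744: DF=(1 − 1307/36744·(0.973300+0.925900+0.905900))/(1+1307/36744) = 8693/10000 ≈ 0.869300
step 5 [5y] bond c/1=2/25: DF=(306039/250000 − 2/25·(0.973300+0.925900+0.905900+0.869300))/(1+2/25) = 8613/10000 ≈ 0.861300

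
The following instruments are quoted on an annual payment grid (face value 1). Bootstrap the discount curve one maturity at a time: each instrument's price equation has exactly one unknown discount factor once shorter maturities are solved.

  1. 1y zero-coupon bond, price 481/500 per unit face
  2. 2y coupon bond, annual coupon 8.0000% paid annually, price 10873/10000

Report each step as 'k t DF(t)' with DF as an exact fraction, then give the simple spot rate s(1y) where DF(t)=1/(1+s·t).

1 1 481/500
2 2 1871/2000
s(1y) = (1/(481/500) − 1)/(1) = 19/481 ≈ 3.9501%

step 1 [1y] zero: DF = P = 481/500 ≈ 0.962000
step 2 [2y] bond c/1=2/25: DF=(10873/10000 − 2/25·(0.962000))/(1+2/25) = 1871/2000 ≈ 0.935500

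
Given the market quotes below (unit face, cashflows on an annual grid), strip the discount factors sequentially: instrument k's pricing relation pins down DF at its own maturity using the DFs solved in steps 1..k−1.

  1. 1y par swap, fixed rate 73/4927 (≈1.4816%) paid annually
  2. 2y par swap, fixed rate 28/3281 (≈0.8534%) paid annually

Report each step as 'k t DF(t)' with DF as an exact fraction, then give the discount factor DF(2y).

1 1 4927/5000
2 2 1229/1250
DF(2y) = 1229/1250 ≈ 0.983200

step 1 [1y] swap r/1=73/4927: DF=(1 − 73/4927·(0))/(1+73/4927) = 4927/5000 ≈ 0.985400
step 2 [2y] swap r/1=28/3281: DF=(1 − 28/3281·(0.985400))/(1+28/3281) = 1229/1250 ≈ 0.983200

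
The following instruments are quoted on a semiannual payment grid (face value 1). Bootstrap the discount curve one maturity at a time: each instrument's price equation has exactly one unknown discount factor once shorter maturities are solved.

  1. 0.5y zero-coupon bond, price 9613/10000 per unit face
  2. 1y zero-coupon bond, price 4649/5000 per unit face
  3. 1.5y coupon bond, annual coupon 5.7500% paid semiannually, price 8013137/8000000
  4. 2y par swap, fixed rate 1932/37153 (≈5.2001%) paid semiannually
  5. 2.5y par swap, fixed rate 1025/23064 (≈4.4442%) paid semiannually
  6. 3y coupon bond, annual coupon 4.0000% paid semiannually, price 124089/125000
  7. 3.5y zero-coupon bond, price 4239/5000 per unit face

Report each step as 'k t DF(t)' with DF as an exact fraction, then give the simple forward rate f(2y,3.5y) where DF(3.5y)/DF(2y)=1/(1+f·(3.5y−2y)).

1 1/2 9613/10000
2 1 4649/5000
3 3/2 1151/1250
4 2 4517/5000
5 5/2 359/400
6 3 2207/2500
7 7/2 4239/5000
f(2y,3.5y) = ((4517/5000)/(4239/5000) − 1)/(3/2) = 556/12717 ≈ 4.3721%

step 1 [0.5y] zero: DF = P = 9613/10000 ≈ 0.961300
step 2 [1y] zero: DF = P = 4649/5000 ≈ 0.929800
step 3 [1.5y] bond c/2=23/800: DF=(8013137/8000000 − 23/800·(0.961300+0.929800))/(1+23/800) = 1151/1250 ≈ 0.920800
step 4 [2y] swap r/2=966/37153: DF=(1 − 966/37153·(0.961300+0.929800+0.920800))/(1+966/37153) = 4517/5000 ≈ 0.903400
step 5 [2.5y] swap r/2=1025/46128: DF=(1 − 1025/46128·(0.961300+0.929800+0.920800+0.903400))/(1+1025/46128) = 359/400 ≈ 0.897500
step 6 [3y] bond c/2=1/50: DF=(124089/125000 − 1/50·(0.961300+0.929800+0.920800+0.903400+0.897500))/(1+1/50) = 2207/2500 ≈ 0.882800
step 7 [3.5y] zero: DF = P = 4239/5000 ≈ 0.847800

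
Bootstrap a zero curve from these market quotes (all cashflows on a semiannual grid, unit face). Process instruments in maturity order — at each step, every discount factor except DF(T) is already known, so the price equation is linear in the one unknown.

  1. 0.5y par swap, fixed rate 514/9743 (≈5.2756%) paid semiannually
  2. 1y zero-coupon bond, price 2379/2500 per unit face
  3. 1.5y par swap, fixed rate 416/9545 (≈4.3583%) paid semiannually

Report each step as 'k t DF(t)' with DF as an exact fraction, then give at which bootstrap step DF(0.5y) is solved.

1 1/2 9743/10000
2 1 2379/2500
3 3/2 586/625
DF(0.5y) is solved at step 1

step 1 [0.5y] swap r/2=257/9743: DF=(1 − 257/9743·(0))/(1+257/9743) = 9743/10000 ≈ 0.974300
step 2 [1y] zero: DF = P = 2379/2500 ≈ 0.951600
step 3 [1.5y] swap r/2=208/9545: DF=(1 − 208/9545·(0.974300+0.951600))/(1+208/9545) = 586/625 ≈ 0.937600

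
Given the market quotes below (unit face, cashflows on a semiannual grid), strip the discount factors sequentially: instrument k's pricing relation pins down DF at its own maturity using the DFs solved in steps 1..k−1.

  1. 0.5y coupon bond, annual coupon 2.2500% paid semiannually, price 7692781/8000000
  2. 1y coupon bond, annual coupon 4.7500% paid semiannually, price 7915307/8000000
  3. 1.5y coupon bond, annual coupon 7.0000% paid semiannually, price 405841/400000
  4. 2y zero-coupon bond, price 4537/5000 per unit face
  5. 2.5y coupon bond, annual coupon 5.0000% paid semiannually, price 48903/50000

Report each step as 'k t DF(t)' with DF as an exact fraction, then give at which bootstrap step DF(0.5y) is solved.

1 1/2 9509/10000
2 1 2361/2500
3 3/2 4581/5000
4 2 4537/5000
5 5/2 1727/2000
DF(0.5y) is solved at step 1

step 1 [0.5y] bond c/2=9/800: DF=(7692781/8000000 − 9/800·(0))/(1+9/800) = 9509/10000 ≈ 0.950900
step 2 [1y] bond c/2=19/800: DF=(7915307/8000000 − 19/800·(0.950900))/(1+19/800) = 2361/2500 ≈ 0.944400
step 3 [1.5y] bond c/2=7/200: DF=(405841/400000 − 7/200·(0.950900+0.944400))/(1+7/200) = 4581/5000 ≈ 0.916200
step 4 [2y] zero: DF = P = 4537/5000 ≈ 0.907400
step 5 [2.5y] bond c/2=1/40: DF=(48903/50000 − 1/40·(0.950900+0.944400+0.916200+0.907400))/(1+1/40) = 1727/2000 ≈ 0.863500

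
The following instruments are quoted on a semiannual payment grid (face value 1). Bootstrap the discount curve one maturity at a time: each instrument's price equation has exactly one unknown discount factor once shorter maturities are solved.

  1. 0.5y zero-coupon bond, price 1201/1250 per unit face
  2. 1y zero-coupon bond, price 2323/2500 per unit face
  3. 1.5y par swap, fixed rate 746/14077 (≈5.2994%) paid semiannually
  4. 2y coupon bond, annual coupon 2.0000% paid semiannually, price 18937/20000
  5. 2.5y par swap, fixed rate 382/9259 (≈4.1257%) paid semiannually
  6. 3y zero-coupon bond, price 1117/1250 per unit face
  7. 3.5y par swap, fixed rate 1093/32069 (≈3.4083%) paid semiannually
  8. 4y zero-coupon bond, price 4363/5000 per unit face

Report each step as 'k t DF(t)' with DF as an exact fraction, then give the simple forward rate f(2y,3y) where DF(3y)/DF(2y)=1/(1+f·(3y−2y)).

1 1/2 1201/1250
2 1 2323/2500
3 3/2 4627/5000
4 2 1137/1250
5 5/2 1809/2000
6 3 1117/1250
7 7/2 8907/10000
8 4 4363/5000
f(2y,3y) = ((1137/1250)/(1117/1250) − 1)/(1) = 20/1117 ≈ 1.7905%

step 1 [0.5y] zero: DF = P = 1201/1250 ≈ 0.960800
step 2 [1y] zero: DF = P = 2323/2500 ≈ 0.929200
step 3 [1.5y] swap r/2=373/14077: DF=(1 − 373/14077·(0.960800+0.929200))/(1+373/14077) = 4627/5000 ≈ 0.925400
step 4 [2y] bond c/2=1/100: DF=(18937/20000 − 1/100·(0.960800+0.929200+0.925400))/(1+1/100) = 1137/1250 ≈ 0.909600
step 5 [2.5y] swap r/2=191/9259: DF=(1 − 191/9259·(0.960800+0.929200+0.925400+0.909600))/(1+191/9259) = 1809/2000 ≈ 0.904500
step 6 [3y] zero: DF = P = 1117/1250 ≈ 0.893600
step 7 [3.5y] swap r/2=1093/64138: DF=(1 − 1093/64138·(0.960800+0.929200+0.925400+0.909600+0.904500+0.893600))/(1+1093/64138) = 8907/10000 ≈ 0.890700
step 8 [4y] zero: DF = P = 4363/5000 ≈ 0.872600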